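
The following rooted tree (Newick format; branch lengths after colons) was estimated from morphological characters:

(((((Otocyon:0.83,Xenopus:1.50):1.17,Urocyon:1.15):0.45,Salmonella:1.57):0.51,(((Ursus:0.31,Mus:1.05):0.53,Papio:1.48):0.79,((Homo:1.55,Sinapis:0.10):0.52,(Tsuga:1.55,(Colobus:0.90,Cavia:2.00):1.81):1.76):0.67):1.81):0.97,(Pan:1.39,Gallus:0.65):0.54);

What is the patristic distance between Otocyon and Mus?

7.14

The path runs Otocyon → … → MRCA → … → Mus; the MRCA is the node subtending ((((Otocyon,Xenopus),Urocyon),Salmonella),(((Ursus,Mus),Papio),((Homo,Sinapis),(Tsuga,(Colobus,Cavia))))).
Branch lengths along that path: 0.83 + 1.17 + 0.45 + 0.51 + 1.81 + 0.79 + 0.53 + 1.05 = 7.14.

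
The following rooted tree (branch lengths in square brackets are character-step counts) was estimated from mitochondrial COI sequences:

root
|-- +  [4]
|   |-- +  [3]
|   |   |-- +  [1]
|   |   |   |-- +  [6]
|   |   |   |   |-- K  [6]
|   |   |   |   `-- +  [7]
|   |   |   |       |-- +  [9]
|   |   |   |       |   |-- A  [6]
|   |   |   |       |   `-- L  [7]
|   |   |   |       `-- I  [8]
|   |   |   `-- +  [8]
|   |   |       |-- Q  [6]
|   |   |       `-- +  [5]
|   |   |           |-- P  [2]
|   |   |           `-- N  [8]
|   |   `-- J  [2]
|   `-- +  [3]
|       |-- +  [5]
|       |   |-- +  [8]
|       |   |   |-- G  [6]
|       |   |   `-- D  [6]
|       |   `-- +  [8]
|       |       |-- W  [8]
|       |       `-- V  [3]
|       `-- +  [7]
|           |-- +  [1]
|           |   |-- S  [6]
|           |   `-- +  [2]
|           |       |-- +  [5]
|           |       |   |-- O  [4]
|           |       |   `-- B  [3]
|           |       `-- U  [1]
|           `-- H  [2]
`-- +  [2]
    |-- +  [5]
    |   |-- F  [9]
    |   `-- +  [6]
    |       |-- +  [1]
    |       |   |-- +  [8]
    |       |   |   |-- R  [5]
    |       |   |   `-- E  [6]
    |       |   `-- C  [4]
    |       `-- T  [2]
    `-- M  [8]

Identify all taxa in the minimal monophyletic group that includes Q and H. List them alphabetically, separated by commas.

A, B, D, G, H, I, J, K, L, N, O, P, Q, S, U, V, W

Tracing Q: it sits inside (Q,(P,N)).
Tracing H: it sits inside ((S,((O,B),U)),H).
The smallest clade enclosing both is ((((K,((A,L),I)),(Q,(P,N))),J),(((G,D),(W,V)),((S,((O,B),U)),H))); the answer is its 17 terminal taxa in alphabetical order.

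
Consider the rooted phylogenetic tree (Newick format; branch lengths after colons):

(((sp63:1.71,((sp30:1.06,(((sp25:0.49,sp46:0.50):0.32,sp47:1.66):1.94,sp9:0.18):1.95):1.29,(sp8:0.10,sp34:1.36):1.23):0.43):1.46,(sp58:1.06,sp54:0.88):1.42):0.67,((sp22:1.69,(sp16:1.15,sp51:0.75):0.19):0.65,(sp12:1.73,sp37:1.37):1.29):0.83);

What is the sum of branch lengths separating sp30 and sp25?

The path runs sp30 → … → MRCA → … → sp25; the MRCA is the node subtending (sp30,(((sp25,sp46),sp47),sp9)).
Branch lengths along that path: 1.06 + 1.95 + 1.94 + 0.32 + 0.49 = 5.76.

5.76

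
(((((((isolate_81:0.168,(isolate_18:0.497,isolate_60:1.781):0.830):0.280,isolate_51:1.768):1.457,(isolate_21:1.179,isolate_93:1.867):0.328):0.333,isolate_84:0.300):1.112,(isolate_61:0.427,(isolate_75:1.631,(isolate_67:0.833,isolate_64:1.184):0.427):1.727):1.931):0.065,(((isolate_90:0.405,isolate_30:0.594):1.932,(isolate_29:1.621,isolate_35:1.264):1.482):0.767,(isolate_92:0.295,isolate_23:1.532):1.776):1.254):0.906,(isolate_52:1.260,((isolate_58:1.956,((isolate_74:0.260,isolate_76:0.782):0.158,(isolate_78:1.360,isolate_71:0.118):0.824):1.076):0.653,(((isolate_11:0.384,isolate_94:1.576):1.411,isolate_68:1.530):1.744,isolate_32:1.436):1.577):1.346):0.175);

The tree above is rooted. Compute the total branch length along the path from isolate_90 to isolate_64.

9.692

The path runs isolate_90 → … → MRCA → … → isolate_64; the MRCA is the node subtending ((((((isolate_81,(isolate_18,isolate_60)),isolate_51),(isolate_21,isolate_93)),isolate_84),(isolate_61,(isolate_75,(isolate_67,isolate_64)))),(((isolate_90,isolate_30),(isolate_29,isolate_35)),(isolate_92,isolate_23))).
Branch lengths along that path: 0.405 + 1.932 + 0.767 + 1.254 + 0.065 + 1.931 + 1.727 + 0.427 + 1.184 = 9.692.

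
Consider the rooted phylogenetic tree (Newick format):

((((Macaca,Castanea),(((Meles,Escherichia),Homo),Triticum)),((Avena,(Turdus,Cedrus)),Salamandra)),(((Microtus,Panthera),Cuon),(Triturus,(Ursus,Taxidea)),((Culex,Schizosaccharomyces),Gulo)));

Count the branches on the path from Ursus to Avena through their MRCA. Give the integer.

8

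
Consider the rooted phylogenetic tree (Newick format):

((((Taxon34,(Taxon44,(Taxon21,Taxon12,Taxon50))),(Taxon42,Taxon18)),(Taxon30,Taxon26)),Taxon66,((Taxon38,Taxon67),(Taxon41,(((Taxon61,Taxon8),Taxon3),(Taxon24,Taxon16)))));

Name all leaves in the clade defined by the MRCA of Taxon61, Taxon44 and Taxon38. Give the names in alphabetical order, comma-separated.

Taxon12, Taxon16, Taxon18, Taxon21, Taxon24, Taxon26, Taxon3, Taxon30, Taxon34, Taxon38, Taxon41, Taxon42, Taxon44, Taxon50, Taxon61, Taxon66, Taxon67, Taxon8

Tracing Taxon61: it sits inside (Taxon61,Taxon8).
Tracing Taxon44: it sits inside (Taxon44,(Taxon21,Taxon12,Taxon50)).
Tracing Taxon38: it sits inside (Taxon38,Taxon67).
The smallest clade enclosing all 3 is the whole tree (their MRCA is the root), so the answer is all 18 tips in alphabetical order.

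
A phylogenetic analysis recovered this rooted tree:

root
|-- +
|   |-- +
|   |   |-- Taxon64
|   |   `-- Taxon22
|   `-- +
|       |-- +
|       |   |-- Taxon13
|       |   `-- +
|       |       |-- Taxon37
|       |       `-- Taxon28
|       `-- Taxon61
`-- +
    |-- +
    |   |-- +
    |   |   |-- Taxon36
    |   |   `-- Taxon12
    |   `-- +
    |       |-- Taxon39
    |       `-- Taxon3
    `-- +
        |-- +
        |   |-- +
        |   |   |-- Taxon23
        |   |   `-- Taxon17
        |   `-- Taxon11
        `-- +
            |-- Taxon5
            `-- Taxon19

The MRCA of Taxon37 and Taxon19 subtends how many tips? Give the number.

The MRCA of Taxon37 and Taxon19 is the root, so the clade is the entire tree.
That clade contains 15 terminal taxa: Taxon11, Taxon12, Taxon13, Taxon17, Taxon19, Taxon22, Taxon23, Taxon28, Taxon3, Taxon36, Taxon37, Taxon39, Taxon5, Taxon61, Taxon64.

15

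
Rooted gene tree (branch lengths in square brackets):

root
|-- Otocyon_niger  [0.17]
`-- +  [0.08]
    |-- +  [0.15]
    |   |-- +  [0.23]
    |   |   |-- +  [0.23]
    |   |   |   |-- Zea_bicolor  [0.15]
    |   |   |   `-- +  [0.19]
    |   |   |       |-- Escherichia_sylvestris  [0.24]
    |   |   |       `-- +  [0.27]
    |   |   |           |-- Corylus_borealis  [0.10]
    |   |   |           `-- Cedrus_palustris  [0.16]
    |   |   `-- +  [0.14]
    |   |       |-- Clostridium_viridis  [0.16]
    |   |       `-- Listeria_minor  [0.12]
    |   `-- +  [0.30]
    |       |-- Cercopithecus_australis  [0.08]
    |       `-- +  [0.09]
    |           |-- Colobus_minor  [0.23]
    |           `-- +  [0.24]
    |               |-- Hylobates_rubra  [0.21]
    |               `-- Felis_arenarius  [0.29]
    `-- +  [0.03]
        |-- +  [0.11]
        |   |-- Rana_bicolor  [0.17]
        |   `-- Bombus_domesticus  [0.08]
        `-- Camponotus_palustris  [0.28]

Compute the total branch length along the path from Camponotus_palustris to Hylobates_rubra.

1.30

The path runs Camponotus_palustris → … → MRCA → … → Hylobates_rubra; the MRCA is the node subtending ((((Zea_bicolor,(Escherichia_sylvestris,(Corylus_borealis,Cedrus_palustris))),(Clostridium_viridis,Listeria_minor)),(Cercopithecus_australis,(Colobus_minor,(Hylobates_rubra,Felis_arenarius)))),((Rana_bicolor,Bombus_domesticus),Camponotus_palustris)).
Branch lengths along that path: 0.28 + 0.03 + 0.15 + 0.30 + 0.09 + 0.24 + 0.21 = 1.30.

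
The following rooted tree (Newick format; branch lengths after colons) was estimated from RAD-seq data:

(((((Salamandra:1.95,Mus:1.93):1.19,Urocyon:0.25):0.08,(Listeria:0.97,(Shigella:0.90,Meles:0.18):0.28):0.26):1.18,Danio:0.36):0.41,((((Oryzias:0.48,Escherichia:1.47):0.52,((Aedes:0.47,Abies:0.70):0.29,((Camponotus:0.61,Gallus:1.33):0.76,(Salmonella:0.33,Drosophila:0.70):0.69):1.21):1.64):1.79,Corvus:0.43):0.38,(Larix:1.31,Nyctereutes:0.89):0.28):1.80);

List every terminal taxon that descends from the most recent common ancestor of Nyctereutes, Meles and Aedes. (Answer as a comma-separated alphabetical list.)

Abies, Aedes, Camponotus, Corvus, Danio, Drosophila, Escherichia, Gallus, Larix, Listeria, Meles, Mus, Nyctereutes, Oryzias, Salamandra, Salmonella, Shigella, Urocyon

Tracing Nyctereutes: it sits inside (Larix,Nyctereutes).
Tracing Meles: it sits inside (Shigella,Meles).
Tracing Aedes: it sits inside (Aedes,Abies).
The smallest clade enclosing all 3 is the whole tree (their MRCA is the root), so the answer is all 18 tips in alphabetical order.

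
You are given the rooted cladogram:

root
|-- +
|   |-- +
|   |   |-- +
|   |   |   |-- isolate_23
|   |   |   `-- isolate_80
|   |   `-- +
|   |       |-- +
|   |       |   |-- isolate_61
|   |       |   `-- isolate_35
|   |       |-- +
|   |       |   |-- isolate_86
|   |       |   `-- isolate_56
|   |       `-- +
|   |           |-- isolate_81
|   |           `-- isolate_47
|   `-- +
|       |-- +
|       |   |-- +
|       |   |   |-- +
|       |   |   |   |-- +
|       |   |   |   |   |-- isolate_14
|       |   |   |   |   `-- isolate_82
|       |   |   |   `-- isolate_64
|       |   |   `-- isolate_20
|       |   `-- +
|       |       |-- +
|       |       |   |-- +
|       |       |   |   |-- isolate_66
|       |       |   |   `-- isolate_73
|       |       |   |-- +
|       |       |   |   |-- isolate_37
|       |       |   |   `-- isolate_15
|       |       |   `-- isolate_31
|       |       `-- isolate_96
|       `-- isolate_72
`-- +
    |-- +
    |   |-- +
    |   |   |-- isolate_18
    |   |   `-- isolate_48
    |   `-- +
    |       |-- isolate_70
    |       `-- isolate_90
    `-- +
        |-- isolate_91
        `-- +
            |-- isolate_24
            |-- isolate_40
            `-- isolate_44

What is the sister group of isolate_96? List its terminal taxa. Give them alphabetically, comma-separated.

isolate_96 attaches to the tree at the node subtending (((isolate_66,isolate_73),(isolate_37,isolate_15),isolate_31),isolate_96).
The other lineage descending from that same node — the sister group — is ((isolate_66,isolate_73),(isolate_37,isolate_15),isolate_31); its 5 tips in alphabetical order are the answer.

isolate_15, isolate_31, isolate_37, isolate_66, isolate_73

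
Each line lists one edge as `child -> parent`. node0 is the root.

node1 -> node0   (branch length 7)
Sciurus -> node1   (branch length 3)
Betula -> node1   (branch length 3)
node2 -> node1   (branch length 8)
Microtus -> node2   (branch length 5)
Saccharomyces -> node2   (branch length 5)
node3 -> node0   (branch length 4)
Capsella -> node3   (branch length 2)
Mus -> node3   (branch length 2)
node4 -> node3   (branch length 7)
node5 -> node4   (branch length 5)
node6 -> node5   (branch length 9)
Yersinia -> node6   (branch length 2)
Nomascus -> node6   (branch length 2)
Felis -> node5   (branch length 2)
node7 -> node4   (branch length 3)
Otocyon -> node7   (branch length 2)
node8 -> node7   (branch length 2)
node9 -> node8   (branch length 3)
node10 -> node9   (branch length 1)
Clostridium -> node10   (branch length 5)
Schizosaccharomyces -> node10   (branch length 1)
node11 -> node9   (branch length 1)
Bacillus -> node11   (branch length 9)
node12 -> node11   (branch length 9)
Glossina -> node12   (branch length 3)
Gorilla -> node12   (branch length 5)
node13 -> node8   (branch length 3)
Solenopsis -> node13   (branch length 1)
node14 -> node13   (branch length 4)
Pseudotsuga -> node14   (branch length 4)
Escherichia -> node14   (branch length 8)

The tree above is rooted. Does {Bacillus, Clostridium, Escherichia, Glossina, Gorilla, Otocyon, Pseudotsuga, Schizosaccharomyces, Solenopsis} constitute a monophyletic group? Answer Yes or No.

The most recent common ancestor of these taxa subtends (Otocyon,(((Clostridium,Schizosaccharomyces),(Bacillus,(Glossina,Gorilla))),(Solenopsis,(Pseudotsuga,Escherichia)))).
That clade has exactly 9 tips — every listed taxon and nothing else — so the group is monophyletic.

Yes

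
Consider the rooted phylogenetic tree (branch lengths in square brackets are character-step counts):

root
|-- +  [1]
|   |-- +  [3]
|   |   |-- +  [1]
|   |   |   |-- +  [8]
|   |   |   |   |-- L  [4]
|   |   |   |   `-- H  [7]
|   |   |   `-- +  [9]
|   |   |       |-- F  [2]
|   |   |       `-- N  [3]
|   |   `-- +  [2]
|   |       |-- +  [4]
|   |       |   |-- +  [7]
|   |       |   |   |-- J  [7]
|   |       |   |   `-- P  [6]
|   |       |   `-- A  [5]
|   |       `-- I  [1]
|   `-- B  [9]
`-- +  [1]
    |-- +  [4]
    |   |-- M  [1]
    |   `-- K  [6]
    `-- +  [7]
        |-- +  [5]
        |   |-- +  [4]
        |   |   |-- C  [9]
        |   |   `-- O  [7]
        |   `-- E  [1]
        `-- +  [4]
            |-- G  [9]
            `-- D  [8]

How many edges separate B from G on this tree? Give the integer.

The MRCA of B and G is the root of the tree.
From B up to that node: 2 branches. From G up to the same node: 4 branches. Total: 2 + 4 = 6.

6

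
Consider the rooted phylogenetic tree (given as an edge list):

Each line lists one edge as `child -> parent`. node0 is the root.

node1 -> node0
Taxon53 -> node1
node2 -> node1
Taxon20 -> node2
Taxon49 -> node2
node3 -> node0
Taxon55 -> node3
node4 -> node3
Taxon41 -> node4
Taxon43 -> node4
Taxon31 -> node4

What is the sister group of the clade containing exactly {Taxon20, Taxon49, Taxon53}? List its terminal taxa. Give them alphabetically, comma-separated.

Taxon31, Taxon41, Taxon43, Taxon55

The clade containing exactly {Taxon20, Taxon49, Taxon53} attaches directly to the root of the tree.
The other lineage descending from that same node — the sister group — is (Taxon55,(Taxon41,Taxon43,Taxon31)); its 4 tips in alphabetical order are the answer.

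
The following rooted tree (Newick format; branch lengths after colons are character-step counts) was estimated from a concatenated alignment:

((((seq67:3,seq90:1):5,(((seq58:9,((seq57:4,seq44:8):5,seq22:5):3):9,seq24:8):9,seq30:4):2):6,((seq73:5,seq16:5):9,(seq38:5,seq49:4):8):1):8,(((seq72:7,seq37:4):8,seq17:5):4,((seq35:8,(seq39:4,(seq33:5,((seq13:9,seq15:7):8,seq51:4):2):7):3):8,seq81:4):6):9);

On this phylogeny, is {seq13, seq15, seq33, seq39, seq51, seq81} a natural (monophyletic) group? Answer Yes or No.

No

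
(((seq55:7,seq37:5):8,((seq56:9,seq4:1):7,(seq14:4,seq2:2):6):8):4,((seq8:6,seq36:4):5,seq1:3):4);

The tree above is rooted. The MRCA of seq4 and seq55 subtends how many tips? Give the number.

The MRCA of seq4 and seq55 is the node subtending ((seq55,seq37),((seq56,seq4),(seq14,seq2))).
That clade contains 6 terminal taxa: seq14, seq2, seq37, seq4, seq55, seq56.

6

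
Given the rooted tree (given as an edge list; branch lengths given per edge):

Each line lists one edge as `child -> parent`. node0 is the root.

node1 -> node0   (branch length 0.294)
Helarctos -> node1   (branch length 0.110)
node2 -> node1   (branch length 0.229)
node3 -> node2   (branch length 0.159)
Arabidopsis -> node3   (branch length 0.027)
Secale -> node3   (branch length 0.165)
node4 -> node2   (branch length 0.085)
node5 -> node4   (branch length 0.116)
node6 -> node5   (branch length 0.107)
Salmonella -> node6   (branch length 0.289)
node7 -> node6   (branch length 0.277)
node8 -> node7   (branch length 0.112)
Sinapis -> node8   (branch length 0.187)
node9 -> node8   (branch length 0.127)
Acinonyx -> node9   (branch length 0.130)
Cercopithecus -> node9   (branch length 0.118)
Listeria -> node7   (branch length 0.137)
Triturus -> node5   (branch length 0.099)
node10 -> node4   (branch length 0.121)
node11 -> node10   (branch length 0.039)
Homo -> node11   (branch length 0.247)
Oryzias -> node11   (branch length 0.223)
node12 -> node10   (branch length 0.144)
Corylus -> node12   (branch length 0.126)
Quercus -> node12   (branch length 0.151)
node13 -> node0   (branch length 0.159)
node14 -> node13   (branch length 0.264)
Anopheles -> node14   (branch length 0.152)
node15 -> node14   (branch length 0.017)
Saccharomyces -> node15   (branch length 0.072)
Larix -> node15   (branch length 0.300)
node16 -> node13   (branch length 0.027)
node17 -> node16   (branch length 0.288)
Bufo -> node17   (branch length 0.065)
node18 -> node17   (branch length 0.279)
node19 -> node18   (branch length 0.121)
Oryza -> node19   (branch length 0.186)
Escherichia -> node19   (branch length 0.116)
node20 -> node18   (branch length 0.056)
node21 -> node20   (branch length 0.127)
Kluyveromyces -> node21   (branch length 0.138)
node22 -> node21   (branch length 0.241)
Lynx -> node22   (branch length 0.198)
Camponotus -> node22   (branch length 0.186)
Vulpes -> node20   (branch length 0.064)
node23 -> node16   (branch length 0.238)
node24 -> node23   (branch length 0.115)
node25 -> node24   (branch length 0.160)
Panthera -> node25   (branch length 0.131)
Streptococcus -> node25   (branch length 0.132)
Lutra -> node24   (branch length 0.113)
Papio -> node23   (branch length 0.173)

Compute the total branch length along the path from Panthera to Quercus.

1.854

The path runs Panthera → … → MRCA → … → Quercus; the MRCA is the root of the tree.
Branch lengths along that path: 0.131 + 0.160 + 0.115 + 0.238 + 0.027 + 0.159 + 0.294 + 0.229 + 0.085 + 0.121 + 0.144 + 0.151 = 1.854.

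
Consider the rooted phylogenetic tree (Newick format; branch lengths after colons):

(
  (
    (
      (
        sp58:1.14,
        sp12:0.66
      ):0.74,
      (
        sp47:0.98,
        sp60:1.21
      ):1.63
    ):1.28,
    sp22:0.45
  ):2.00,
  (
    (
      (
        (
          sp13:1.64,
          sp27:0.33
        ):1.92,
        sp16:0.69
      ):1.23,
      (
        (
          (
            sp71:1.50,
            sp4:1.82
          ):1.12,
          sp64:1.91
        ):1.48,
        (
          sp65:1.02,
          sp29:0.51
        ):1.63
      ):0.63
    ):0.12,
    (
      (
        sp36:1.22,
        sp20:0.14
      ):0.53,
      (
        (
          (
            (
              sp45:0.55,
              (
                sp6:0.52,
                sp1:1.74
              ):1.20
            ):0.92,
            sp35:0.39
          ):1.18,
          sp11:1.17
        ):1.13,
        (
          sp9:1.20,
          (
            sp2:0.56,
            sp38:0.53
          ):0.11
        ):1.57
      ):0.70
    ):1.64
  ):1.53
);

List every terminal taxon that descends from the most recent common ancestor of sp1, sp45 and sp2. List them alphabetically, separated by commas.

Tracing sp1: it sits inside (sp6,sp1).
Tracing sp45: it sits inside (sp45,(sp6,sp1)).
Tracing sp2: it sits inside (sp2,sp38).
The smallest clade enclosing all 3 is ((((sp45,(sp6,sp1)),sp35),sp11),(sp9,(sp2,sp38))); the answer is its 8 terminal taxa in alphabetical order.

sp1, sp11, sp2, sp35, sp38, sp45, sp6, sp9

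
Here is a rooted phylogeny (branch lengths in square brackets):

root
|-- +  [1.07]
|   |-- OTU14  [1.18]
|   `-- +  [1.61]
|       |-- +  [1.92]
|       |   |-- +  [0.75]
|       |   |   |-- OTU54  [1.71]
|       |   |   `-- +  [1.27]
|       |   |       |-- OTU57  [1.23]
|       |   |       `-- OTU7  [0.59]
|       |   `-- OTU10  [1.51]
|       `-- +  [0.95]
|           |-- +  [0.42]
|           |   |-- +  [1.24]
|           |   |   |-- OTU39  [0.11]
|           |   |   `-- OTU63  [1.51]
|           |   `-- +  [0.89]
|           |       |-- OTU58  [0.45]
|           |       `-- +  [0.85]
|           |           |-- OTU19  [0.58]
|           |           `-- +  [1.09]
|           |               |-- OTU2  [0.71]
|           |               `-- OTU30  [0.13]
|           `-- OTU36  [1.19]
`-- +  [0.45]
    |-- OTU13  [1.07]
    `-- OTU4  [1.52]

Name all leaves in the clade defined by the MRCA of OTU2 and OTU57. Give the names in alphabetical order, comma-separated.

OTU10, OTU19, OTU2, OTU30, OTU36, OTU39, OTU54, OTU57, OTU58, OTU63, OTU7

Tracing OTU2: it sits inside (OTU2,OTU30).
Tracing OTU57: it sits inside (OTU57,OTU7).
The smallest clade enclosing both is (((OTU54,(OTU57,OTU7)),OTU10),(((OTU39,OTU63),(OTU58,(OTU19,(OTU2,OTU30)))),OTU36)); the answer is its 11 terminal taxa in alphabetical order.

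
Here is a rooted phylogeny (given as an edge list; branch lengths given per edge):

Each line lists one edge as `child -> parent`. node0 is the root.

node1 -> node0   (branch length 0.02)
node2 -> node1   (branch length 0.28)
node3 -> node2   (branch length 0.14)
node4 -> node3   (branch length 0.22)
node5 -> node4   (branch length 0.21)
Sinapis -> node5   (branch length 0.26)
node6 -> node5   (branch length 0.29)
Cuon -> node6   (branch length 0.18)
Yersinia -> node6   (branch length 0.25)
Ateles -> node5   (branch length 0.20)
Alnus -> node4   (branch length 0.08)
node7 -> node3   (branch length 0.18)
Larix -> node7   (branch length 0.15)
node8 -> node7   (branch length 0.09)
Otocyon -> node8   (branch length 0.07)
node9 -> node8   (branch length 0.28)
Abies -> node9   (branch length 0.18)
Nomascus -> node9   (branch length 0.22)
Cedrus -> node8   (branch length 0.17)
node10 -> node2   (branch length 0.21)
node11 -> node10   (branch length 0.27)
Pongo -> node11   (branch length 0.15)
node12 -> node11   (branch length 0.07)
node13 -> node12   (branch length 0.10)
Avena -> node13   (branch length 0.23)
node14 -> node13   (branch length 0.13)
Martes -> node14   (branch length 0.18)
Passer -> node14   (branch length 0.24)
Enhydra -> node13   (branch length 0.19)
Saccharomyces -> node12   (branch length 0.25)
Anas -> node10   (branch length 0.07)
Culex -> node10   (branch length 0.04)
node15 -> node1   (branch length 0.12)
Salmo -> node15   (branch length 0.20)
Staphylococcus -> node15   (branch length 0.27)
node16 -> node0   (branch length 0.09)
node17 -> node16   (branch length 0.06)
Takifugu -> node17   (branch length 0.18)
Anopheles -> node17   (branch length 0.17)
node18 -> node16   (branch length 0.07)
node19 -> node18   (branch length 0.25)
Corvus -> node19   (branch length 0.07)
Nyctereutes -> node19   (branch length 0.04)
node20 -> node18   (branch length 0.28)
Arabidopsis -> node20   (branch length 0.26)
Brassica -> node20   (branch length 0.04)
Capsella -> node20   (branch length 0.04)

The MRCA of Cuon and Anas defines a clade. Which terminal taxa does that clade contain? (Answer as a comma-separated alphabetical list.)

Abies, Alnus, Anas, Ateles, Avena, Cedrus, Culex, Cuon, Enhydra, Larix, Martes, Nomascus, Otocyon, Passer, Pongo, Saccharomyces, Sinapis, Yersinia

Tracing Cuon: it sits inside (Cuon,Yersinia).
Tracing Anas: it sits inside ((Pongo,((Avena,(Martes,Passer),Enhydra),Saccharomyces)),Anas,Culex).
The smallest clade enclosing both is ((((Sinapis,(Cuon,Yersinia),Ateles),Alnus),(Larix,(Otocyon,(Abies,Nomascus),Cedrus))),((Pongo,((Avena,(Martes,Passer),Enhydra),Saccharomyces)),Anas,Culex)); the answer is its 18 terminal taxa in alphabetical order.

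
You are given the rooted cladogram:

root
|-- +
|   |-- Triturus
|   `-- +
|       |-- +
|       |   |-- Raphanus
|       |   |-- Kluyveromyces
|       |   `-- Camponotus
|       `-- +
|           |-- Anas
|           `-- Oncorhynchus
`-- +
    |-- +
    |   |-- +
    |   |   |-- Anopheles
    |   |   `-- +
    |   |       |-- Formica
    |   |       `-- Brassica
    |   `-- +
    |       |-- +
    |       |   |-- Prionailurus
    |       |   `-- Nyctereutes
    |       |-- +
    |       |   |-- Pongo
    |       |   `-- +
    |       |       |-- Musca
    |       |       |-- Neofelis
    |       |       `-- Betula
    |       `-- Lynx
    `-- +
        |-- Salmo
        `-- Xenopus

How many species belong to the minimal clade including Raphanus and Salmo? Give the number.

18

The MRCA of Raphanus and Salmo is the root, so the clade is the entire tree.
That clade contains 18 terminal taxa: Anas, Anopheles, Betula, Brassica, Camponotus, Formica, Kluyveromyces, Lynx, Musca, Neofelis, Nyctereutes, Oncorhynchus, Pongo, Prionailurus, Raphanus, Salmo, Triturus, Xenopus.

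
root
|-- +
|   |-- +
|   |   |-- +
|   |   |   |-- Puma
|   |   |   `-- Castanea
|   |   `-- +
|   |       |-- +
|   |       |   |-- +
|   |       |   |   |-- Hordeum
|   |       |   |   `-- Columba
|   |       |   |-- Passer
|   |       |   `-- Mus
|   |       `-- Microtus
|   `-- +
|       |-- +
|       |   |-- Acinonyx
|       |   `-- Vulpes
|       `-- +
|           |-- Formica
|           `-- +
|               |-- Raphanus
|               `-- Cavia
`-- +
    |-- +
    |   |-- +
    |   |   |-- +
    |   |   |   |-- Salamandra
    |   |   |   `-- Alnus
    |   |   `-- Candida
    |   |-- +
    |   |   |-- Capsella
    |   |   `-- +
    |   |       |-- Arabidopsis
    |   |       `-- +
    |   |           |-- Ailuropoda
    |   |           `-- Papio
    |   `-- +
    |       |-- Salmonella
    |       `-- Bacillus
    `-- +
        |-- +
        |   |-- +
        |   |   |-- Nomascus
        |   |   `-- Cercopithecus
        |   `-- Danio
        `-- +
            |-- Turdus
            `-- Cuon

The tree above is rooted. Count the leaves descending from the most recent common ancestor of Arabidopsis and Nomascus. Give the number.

The MRCA of Arabidopsis and Nomascus is the node subtending ((((Salamandra,Alnus),Candida),(Capsella,(Arabidopsis,(Ailuropoda,Papio))),(Salmonella,Bacillus)),(((Nomascus,Cercopithecus),Danio),(Turdus,Cuon))).
That clade contains 14 terminal taxa: Ailuropoda, Alnus, Arabidopsis, Bacillus, Candida, Capsella, Cercopithecus, Cuon, Danio, Nomascus, Papio, Salamandra, Salmonella, Turdus.

14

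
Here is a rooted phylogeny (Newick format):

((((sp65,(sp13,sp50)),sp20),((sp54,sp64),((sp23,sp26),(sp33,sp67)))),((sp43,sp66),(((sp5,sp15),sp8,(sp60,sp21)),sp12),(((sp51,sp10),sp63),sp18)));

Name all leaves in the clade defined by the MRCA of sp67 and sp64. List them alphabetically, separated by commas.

Tracing sp67: it sits inside (sp33,sp67).
Tracing sp64: it sits inside (sp54,sp64).
The smallest clade enclosing both is ((sp54,sp64),((sp23,sp26),(sp33,sp67))); the answer is its 6 terminal taxa in alphabetical order.

sp23, sp26, sp33, sp54, sp64, sp67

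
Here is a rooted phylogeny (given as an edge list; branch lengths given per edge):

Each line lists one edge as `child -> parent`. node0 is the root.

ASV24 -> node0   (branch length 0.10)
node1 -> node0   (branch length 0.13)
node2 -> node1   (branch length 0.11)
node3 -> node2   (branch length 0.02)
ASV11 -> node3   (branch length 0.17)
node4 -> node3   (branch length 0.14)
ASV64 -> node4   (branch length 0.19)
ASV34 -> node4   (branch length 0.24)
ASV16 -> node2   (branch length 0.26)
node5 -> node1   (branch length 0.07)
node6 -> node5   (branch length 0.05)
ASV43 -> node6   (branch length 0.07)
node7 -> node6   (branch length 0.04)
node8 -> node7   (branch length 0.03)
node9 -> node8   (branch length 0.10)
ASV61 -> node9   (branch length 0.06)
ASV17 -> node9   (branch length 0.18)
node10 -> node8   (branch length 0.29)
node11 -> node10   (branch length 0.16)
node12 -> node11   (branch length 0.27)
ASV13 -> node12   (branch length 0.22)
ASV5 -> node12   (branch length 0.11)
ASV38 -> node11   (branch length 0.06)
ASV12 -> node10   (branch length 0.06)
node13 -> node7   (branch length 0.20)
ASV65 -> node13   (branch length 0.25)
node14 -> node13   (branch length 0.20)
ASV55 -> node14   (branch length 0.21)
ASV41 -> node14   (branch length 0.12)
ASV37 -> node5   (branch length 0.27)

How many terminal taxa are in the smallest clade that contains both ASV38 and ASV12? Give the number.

The MRCA of ASV38 and ASV12 is the node subtending (((ASV13,ASV5),ASV38),ASV12).
That clade contains 4 terminal taxa: ASV12, ASV13, ASV38, ASV5.

4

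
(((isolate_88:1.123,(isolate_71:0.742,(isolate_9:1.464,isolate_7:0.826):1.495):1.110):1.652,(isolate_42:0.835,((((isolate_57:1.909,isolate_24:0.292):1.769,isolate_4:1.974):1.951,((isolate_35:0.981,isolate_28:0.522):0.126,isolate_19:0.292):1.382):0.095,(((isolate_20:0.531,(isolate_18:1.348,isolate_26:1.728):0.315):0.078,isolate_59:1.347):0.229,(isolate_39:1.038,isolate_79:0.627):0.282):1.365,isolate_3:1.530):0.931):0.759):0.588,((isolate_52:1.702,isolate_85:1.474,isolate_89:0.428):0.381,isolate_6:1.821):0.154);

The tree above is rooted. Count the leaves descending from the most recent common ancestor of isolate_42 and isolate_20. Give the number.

14

The MRCA of isolate_42 and isolate_20 is the node subtending (isolate_42,((((isolate_57,isolate_24),isolate_4),((isolate_35,isolate_28),isolate_19)),(((isolate_20,(isolate_18,isolate_26)),isolate_59),(isolate_39,isolate_79)),isolate_3)).
That clade contains 14 terminal taxa: isolate_18, isolate_19, isolate_20, isolate_24, isolate_26, isolate_28, isolate_3, isolate_35, isolate_39, isolate_4, isolate_42, isolate_57, isolate_59, isolate_79.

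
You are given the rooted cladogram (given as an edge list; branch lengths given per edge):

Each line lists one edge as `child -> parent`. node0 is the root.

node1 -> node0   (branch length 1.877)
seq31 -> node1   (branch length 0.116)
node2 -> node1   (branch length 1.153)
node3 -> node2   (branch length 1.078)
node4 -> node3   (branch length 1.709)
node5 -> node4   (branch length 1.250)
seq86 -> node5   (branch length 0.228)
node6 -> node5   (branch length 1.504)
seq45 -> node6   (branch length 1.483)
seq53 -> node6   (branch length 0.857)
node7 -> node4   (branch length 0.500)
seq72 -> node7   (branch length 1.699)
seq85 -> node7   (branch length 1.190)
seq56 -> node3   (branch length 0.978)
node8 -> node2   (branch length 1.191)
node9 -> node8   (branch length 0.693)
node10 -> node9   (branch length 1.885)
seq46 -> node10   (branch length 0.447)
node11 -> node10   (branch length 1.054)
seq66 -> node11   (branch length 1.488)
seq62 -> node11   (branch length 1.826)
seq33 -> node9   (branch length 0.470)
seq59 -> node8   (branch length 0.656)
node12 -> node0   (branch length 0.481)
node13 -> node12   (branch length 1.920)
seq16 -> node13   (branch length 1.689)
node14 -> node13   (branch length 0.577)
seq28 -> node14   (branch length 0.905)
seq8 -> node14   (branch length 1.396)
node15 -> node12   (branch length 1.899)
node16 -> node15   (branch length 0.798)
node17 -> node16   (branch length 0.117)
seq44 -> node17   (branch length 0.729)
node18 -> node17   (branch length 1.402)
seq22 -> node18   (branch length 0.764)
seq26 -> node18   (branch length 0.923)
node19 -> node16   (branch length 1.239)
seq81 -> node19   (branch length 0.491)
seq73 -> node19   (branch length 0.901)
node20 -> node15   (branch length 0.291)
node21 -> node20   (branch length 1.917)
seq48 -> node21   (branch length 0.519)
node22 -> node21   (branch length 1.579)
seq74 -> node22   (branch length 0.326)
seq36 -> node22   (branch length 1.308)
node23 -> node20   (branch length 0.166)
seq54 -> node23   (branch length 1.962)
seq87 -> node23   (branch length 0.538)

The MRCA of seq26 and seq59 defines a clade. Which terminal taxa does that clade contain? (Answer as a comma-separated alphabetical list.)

Tracing seq26: it sits inside (seq22,seq26).
Tracing seq59: it sits inside (((seq46,(seq66,seq62)),seq33),seq59).
The smallest clade enclosing both is the whole tree (their MRCA is the root), so the answer is all 25 tips in alphabetical order.

seq16, seq22, seq26, seq28, seq31, seq33, seq36, seq44, seq45, seq46, seq48, seq53, seq54, seq56, seq59, seq62, seq66, seq72, seq73, seq74, seq8, seq81, seq85, seq86, seq87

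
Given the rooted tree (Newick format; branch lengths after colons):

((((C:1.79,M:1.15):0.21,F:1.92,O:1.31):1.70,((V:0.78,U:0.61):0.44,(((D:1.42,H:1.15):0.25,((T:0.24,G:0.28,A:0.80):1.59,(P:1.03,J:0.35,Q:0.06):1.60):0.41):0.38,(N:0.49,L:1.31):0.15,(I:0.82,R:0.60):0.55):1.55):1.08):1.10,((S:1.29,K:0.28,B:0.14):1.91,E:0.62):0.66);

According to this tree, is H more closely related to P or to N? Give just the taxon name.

P

The MRCA of H and P subtends ((D,H),((T,G,A),(P,J,Q))) (8 taxa).
The MRCA of H and N subtends (((D,H),((T,G,A),(P,J,Q))),(N,L),(I,R)) (12 taxa).
The first is nested inside the second, so H shares a more recent common ancestor with P.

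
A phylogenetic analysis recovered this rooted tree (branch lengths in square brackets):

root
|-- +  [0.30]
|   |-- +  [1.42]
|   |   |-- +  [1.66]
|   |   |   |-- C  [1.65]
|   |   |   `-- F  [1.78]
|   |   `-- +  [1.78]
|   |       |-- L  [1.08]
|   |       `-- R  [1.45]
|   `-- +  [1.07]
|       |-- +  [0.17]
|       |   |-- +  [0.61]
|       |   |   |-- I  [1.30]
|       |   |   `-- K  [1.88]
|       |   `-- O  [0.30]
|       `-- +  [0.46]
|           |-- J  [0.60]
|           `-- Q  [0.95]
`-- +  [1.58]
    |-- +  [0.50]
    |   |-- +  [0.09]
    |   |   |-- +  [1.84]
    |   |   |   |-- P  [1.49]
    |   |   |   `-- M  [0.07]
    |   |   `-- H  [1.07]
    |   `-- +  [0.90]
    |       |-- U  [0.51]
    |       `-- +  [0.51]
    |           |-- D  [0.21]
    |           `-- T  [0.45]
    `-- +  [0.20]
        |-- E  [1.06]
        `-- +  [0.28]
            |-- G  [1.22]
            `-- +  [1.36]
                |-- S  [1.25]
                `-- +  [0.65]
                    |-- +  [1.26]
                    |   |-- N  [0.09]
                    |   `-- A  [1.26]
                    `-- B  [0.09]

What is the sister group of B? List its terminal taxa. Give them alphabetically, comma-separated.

B attaches to the tree at the node subtending ((N,A),B).
The other lineage descending from that same node — the sister group — is (N,A); its 2 tips in alphabetical order are the answer.

A, N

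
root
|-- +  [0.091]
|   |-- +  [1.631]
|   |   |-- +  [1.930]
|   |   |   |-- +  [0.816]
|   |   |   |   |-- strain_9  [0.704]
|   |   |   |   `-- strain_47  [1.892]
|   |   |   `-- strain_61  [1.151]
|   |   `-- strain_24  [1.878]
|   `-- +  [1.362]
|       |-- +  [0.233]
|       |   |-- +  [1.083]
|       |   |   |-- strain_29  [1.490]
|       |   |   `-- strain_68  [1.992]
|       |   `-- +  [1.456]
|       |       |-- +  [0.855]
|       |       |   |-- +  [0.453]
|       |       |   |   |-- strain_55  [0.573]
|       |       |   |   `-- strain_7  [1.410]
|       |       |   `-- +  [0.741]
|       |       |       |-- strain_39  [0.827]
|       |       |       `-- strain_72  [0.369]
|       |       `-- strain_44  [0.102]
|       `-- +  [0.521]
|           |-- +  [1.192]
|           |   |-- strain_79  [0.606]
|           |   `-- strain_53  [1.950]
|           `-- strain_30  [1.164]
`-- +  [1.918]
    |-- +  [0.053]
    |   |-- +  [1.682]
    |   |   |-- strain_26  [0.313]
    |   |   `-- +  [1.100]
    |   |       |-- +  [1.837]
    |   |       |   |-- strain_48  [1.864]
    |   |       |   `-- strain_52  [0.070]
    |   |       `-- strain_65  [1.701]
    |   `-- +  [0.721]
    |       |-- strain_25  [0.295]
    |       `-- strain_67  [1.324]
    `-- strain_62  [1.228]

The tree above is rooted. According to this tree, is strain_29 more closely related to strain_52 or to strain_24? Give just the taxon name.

The MRCA of strain_29 and strain_24 subtends ((((strain_9,strain_47),strain_61),strain_24),(((strain_29,strain_68),(((strain_55,strain_7),(strain_39,strain_72)),strain_44)),((strain_79,strain_53),strain_30))) (14 taxa).
The MRCA of strain_29 and strain_52 is the root, subtending the entire tree (21 taxa).
The first is nested inside the second, so strain_29 shares a more recent common ancestor with strain_24.

strain_24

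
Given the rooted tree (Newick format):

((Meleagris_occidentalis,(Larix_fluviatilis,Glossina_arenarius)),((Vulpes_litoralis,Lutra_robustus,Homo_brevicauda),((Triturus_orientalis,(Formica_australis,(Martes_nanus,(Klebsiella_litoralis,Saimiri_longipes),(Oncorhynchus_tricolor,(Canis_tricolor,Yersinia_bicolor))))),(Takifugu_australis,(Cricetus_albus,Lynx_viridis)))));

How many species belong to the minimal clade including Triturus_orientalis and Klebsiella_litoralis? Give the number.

8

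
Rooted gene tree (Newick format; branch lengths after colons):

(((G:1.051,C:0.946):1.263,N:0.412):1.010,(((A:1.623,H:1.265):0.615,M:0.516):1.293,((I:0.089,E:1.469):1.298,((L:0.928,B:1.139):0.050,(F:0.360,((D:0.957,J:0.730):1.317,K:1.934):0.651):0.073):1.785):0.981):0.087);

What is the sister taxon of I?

I attaches to the tree at the node subtending (I,E).
The other lineage descending from that same node — the sister group — is the single tip E.

E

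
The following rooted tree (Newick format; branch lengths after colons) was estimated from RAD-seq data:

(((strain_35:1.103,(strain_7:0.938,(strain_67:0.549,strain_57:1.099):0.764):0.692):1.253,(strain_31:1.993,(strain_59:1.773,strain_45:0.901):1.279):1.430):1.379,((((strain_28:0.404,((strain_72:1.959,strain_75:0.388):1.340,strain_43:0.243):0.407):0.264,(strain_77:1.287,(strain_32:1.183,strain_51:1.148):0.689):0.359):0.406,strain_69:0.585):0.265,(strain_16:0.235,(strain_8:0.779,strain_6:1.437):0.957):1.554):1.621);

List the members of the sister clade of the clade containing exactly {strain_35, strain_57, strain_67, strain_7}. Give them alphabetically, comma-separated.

The clade containing exactly {strain_35, strain_57, strain_67, strain_7} attaches to the tree at the node subtending ((strain_35,(strain_7,(strain_67,strain_57))),(strain_31,(strain_59,strain_45))).
The other lineage descending from that same node — the sister group — is (strain_31,(strain_59,strain_45)); its 3 tips in alphabetical order are the answer.

strain_31, strain_45, strain_59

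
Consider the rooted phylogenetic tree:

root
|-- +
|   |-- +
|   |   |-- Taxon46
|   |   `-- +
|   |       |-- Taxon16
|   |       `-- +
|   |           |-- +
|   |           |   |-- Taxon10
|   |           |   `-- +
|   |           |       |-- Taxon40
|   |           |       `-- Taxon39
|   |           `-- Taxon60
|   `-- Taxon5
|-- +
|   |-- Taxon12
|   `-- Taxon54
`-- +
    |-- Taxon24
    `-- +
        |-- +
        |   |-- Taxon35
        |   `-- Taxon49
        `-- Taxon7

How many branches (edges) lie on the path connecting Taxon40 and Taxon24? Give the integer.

The MRCA of Taxon40 and Taxon24 is the root of the tree.
From Taxon40 up to that node: 7 branches. From Taxon24 up to the same node: 2 branches. Total: 7 + 2 = 9.

9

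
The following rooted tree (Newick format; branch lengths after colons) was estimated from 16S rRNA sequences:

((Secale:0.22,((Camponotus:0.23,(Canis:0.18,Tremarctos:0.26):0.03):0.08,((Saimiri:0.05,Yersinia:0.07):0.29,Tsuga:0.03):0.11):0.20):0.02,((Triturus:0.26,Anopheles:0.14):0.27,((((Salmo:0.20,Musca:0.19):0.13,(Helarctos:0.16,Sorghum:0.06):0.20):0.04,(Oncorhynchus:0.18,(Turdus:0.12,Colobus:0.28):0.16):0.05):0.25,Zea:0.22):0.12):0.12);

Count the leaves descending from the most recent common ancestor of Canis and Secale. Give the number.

7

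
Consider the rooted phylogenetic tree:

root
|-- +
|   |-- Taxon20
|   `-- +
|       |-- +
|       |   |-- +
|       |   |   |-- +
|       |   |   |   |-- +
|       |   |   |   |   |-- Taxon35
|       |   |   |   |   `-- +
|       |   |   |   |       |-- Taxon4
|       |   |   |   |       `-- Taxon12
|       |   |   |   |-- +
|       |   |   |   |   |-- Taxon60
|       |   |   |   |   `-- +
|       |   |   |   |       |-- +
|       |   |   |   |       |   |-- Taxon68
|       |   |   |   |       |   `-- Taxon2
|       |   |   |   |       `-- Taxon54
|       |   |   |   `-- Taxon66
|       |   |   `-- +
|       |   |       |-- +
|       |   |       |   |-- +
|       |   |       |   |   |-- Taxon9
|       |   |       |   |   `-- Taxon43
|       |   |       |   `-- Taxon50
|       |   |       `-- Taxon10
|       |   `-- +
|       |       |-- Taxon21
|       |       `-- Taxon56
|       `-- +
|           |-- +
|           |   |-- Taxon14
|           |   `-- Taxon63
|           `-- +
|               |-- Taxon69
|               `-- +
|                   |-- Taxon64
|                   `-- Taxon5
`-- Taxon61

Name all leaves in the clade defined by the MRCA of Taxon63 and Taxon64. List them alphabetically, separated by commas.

Taxon14, Taxon5, Taxon63, Taxon64, Taxon69

Tracing Taxon63: it sits inside (Taxon14,Taxon63).
Tracing Taxon64: it sits inside (Taxon64,Taxon5).
The smallest clade enclosing both is ((Taxon14,Taxon63),(Taxon69,(Taxon64,Taxon5))); the answer is its 5 terminal taxa in alphabetical order.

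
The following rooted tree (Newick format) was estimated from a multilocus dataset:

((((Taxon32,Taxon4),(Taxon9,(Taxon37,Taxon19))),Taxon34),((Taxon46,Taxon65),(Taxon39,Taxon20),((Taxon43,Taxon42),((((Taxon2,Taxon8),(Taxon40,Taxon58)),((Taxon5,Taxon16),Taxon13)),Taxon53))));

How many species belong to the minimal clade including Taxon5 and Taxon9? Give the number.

The MRCA of Taxon5 and Taxon9 is the root, so the clade is the entire tree.
That clade contains 20 terminal taxa: Taxon13, Taxon16, Taxon19, Taxon2, Taxon20, Taxon32, Taxon34, Taxon37, Taxon39, Taxon4, Taxon40, Taxon42, Taxon43, Taxon46, Taxon5, Taxon53, Taxon58, Taxon65, Taxon8, Taxon9.

20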